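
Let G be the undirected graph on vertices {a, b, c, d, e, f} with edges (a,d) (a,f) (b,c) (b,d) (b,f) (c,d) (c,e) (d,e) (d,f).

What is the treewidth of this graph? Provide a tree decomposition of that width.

Treewidth 2.
Bags: B1 = {b, c, d}  B2 = {b, d, f}  B3 = {c, d, e}  B4 = {a, d, f}
Tree: B1–B2, B1–B3, B2–B4

Each bag holds 3 vertices, so the decomposition has width 2, which upper-bounds the treewidth. For the lower bound, the 3 vertices {c, d, e} are pairwise adjacent, and any tree decomposition puts a clique entirely inside one bag — forcing width ≥ 2. The upper and lower bounds meet at 2, so that is the treewidth.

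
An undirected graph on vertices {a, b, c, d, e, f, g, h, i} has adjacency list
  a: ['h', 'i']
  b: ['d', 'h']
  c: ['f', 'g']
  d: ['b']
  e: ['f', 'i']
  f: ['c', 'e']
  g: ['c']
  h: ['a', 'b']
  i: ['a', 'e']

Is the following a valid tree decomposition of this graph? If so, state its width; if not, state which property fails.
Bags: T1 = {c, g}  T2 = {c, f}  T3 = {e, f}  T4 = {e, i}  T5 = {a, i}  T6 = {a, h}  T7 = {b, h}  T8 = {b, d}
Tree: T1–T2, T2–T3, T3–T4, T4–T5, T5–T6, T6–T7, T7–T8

Yes; width 1.

Vertex coverage: the bags together contain {a, b, c, d, e, f, g, h, i}, the full vertex set. Edge coverage: each edge of G has both endpoints in at least one bag. Running intersection: for every vertex, the bags containing it form a connected subtree. All three properties hold, so this is a valid tree decomposition of width max|bag| − 1 = 1, and hence tw(G) ≤ 1.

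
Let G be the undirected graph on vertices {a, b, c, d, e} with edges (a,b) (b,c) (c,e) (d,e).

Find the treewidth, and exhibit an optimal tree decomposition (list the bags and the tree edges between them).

Treewidth 1.
One optimal decomposition is:
Bags: B1 = {d, e}  B2 = {c, e}  B3 = {b, c}  B4 = {a, b}
Tree: B1–B2, B2–B3, B3–B4

The largest bag has 2 vertices, giving width 1; this decomposition certifies tw(G) ≤ 1. G has an edge, so its treewidth is at least 1. The upper and lower bounds meet at 1, so that is the treewidth.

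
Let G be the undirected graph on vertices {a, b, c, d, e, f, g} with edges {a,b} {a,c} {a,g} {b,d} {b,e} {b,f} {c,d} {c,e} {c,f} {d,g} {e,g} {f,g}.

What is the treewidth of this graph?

3

A width-3 tree decomposition is:
Bags: B1 = {a, b, c, g}  B2 = {b, c, f, g}  B3 = {b, c, d, g}  B4 = {b, c, e, g}
Tree: B1–B2, B2–B3, B3–B4
The largest bag has 4 vertices, giving width 3; this decomposition certifies tw(G) ≤ 3. For the lower bound: the 4 vertex sets {a,b}, {c,f}, {g}, {d} are disjoint, each induces a connected subgraph, and every pair is joined by at least one edge of G. Contracting each set to a single vertex therefore yields K_{4} as a minor, and since treewidth is minor-monotone, tw(G) ≥ tw(K_{4}) = 3. Hence tw(G) = 3 exactly.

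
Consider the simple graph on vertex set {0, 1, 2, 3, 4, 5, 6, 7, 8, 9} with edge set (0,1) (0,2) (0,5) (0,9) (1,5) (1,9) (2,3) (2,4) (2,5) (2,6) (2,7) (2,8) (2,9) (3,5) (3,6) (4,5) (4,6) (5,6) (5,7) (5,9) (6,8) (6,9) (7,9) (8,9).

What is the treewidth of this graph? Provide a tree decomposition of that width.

Treewidth 3.
One optimal decomposition is:
Bags: B1 = {2, 5, 6, 9}  B2 = {2, 4, 5, 6}  B3 = {2, 5, 7, 9}  B4 = {2, 3, 5, 6}  B5 = {0, 2, 5, 9}  B6 = {2, 6, 8, 9}  B7 = {0, 1, 5, 9}
Tree: B1–B2, B1–B3, B1–B4, B1–B5, B1–B6, B5–B7

Every bag has size at most 4, so the width is 4 − 1 = 3 and tw(G) ≤ 3. Conversely, {0, 1, 5, 9} is a clique of size 4, and the vertices of any clique must share a bag in every tree decomposition; so some bag has ≥ 4 vertices and tw(G) ≥ 3. Combining the bounds, tw(G) = 3.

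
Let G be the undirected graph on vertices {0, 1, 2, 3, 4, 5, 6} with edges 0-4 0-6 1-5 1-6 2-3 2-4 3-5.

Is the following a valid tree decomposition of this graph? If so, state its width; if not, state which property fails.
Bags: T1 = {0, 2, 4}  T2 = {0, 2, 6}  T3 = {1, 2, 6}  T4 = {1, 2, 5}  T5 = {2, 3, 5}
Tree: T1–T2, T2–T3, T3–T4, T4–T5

Checking the three conditions: (i) the bags cover all of {0, 1, 2, 3, 4, 5, 6}; (ii) for each edge, some bag contains both endpoints; (iii) the bags containing any fixed vertex form a subtree. All hold, so the decomposition is valid with width 3 − 1 = 2.

Yes; width 2.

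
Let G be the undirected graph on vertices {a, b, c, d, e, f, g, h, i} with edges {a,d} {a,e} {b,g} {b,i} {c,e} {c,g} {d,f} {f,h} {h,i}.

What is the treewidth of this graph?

A width-2 tree decomposition is:
Bags: B1 = {a, c, e}  B2 = {a, c, d}  B3 = {c, d, f}  B4 = {c, f, h}  B5 = {c, h, i}  B6 = {b, c, i}  B7 = {b, c, g}
Tree: B1–B2, B2–B3, B3–B4, B4–B5, B5–B6, B6–B7
Each bag holds 3 vertices, so the decomposition has width 2, which upper-bounds the treewidth. For the lower bound, G contains the cycle c–e–a–d–f–h–i–b–g–c, so G is not a forest; only forests have treewidth ≤ 1, hence tw(G) ≥ 2. Therefore the treewidth is 2.

2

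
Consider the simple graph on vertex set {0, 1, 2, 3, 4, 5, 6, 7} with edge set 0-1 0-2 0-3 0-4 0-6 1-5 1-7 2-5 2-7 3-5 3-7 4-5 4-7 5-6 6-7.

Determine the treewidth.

A width-3 tree decomposition is:
Bags: B1 = {0, 5, 6, 7}  B2 = {0, 2, 5, 7}  B3 = {0, 1, 5, 7}  B4 = {0, 3, 5, 7}  B5 = {0, 4, 5, 7}
Tree: B1–B2, B2–B3, B3–B4, B4–B5
The largest bag has 4 vertices, giving width 3; this decomposition certifies tw(G) ≤ 3. For the lower bound: the 4 vertex sets {6,7}, {2,5}, {0}, {1} are disjoint, each induces a connected subgraph, and every pair is joined by at least one edge of G. Contracting each set to a single vertex therefore yields K_{4} as a minor, and since treewidth is minor-monotone, tw(G) ≥ tw(K_{4}) = 3. Combining the bounds, tw(G) = 3.

3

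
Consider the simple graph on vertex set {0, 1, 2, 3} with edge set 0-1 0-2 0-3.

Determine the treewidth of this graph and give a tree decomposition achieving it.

Treewidth 1.
One such decomposition:
Bags: B1 = {0, 3}  B2 = {0, 1}  B3 = {0, 2}
Tree: B1–B2, B1–B3

Every bag has size at most 2, so the width is 2 − 1 = 1 and tw(G) ≤ 1. Since G has at least one edge (e.g. 0–3), it is not an edgeless graph, so tw(G) ≥ 1. Combining the bounds, tw(G) = 1.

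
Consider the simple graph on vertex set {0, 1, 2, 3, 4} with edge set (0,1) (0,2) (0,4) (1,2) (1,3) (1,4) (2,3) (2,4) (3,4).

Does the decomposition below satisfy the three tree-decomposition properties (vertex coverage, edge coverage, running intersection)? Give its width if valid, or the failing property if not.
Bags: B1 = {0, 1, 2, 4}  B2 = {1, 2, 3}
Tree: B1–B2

No — edge (4,3) lies in no bag.

A tree decomposition must satisfy three properties: every vertex lies in some bag; for every edge, both endpoints lie together in some bag; and for every vertex, the bags containing it form a connected subtree. Here edge (4,3) lies in no bag, so the decomposition is invalid.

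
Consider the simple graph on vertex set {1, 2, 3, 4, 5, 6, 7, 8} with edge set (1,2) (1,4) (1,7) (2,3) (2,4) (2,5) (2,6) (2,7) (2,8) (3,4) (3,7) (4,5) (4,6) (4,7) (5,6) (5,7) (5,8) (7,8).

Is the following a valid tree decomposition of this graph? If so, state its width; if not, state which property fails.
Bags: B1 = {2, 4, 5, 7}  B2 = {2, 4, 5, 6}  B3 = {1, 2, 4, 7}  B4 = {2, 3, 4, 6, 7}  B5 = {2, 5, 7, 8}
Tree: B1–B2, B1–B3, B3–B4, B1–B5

No — bags containing vertex 6 are not connected in the tree.

A tree decomposition must satisfy three properties: every vertex lies in some bag; for every edge, both endpoints lie together in some bag; and for every vertex, the bags containing it form a connected subtree. Here bags containing vertex 6 are not connected in the tree, so the decomposition is invalid.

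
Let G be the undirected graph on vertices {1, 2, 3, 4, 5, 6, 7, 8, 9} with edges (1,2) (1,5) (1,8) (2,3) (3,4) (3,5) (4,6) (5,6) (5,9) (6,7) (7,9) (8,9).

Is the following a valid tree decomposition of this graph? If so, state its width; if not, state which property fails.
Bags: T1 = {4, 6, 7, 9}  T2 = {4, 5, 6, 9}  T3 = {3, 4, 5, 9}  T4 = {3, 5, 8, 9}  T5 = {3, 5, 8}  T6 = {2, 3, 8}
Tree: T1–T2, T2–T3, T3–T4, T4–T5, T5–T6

A tree decomposition must satisfy three properties: every vertex lies in some bag; for every edge, both endpoints lie together in some bag; and for every vertex, the bags containing it form a connected subtree. Here vertex 1 appears in no bag, so the decomposition is invalid.

No — vertex 1 appears in no bag.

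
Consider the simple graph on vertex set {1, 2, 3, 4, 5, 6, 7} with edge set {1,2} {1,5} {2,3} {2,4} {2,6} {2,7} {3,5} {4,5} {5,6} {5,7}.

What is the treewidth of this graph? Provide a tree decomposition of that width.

Every bag has size at most 3, so the width is 3 − 1 = 2 and tw(G) ≤ 2. For the lower bound, G contains the cycle 5–4–2–3–5, so G is not a forest; only forests have treewidth ≤ 1, hence tw(G) ≥ 2. The upper and lower bounds meet at 2, so that is the treewidth.

Treewidth 2.
One optimal decomposition is:
Bags: B1 = {2, 4, 5}  B2 = {2, 3, 5}  B3 = {2, 5, 7}  B4 = {1, 2, 5}  B5 = {2, 5, 6}
Tree: B1–B2, B2–B3, B3–B4, B4–B5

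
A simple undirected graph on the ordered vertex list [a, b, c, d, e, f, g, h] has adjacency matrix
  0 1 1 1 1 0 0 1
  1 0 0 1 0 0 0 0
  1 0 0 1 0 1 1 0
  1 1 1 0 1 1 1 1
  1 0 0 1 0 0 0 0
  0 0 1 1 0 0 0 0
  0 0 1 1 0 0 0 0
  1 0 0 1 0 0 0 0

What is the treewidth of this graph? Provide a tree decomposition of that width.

Each bag holds 3 vertices, so the decomposition has width 2, which upper-bounds the treewidth. Conversely, {c, d, g} is a clique of size 3, and the vertices of any clique must share a bag in every tree decomposition; so some bag has ≥ 3 vertices and tw(G) ≥ 2. Combining the bounds, tw(G) = 2.

Treewidth 2.
One such decomposition:
Bags: B1 = {a, d, h}  B2 = {a, b, d}  B3 = {a, c, d}  B4 = {a, d, e}  B5 = {c, d, f}  B6 = {c, d, g}
Tree: B1–B2, B1–B3, B1–B4, B3–B5, B3–B6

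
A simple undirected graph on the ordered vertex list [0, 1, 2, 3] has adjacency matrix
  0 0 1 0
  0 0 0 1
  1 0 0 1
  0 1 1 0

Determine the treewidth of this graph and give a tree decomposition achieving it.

The largest bag has 2 vertices, giving width 1; this decomposition certifies tw(G) ≤ 1. Since G has at least one edge (e.g. 0–2), it is not an edgeless graph, so tw(G) ≥ 1. The upper and lower bounds meet at 1, so that is the treewidth.

Treewidth 1.
Bags: B1 = {0, 2}  B2 = {2, 3}  B3 = {1, 3}
Tree: B1–B2, B2–B3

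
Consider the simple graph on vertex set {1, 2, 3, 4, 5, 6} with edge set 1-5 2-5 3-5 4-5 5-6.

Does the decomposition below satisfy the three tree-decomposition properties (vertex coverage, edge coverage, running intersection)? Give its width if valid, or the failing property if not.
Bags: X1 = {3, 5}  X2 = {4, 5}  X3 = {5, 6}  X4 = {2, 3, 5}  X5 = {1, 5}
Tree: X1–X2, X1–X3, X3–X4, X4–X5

A tree decomposition must satisfy three properties: every vertex lies in some bag; for every edge, both endpoints lie together in some bag; and for every vertex, the bags containing it form a connected subtree. Here bags containing vertex 3 are not connected in the tree, so the decomposition is invalid.

No — bags containing vertex 3 are not connected in the tree.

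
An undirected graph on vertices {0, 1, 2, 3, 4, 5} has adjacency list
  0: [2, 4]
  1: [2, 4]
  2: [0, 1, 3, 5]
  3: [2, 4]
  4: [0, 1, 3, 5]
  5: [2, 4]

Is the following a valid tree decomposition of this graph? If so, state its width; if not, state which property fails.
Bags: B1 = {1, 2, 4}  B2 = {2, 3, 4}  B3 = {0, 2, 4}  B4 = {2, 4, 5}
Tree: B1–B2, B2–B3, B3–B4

Yes; width 2.

Every vertex of G appears in some bag (union = {0, 1, 2, 3, 4, 5}); every edge is covered by a bag; and for each vertex v the set of bags containing v is connected in the bag tree. The decomposition is therefore valid. The largest bag has 3 vertices, so the width is 2.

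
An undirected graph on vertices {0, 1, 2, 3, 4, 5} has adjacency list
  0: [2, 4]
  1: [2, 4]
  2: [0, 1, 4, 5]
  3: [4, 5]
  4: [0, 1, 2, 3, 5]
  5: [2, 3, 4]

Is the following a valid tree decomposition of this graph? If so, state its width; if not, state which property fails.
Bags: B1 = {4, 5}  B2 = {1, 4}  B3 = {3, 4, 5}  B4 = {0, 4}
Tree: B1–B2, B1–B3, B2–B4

No — vertex 2 appears in no bag.

A tree decomposition must satisfy three properties: every vertex lies in some bag; for every edge, both endpoints lie together in some bag; and for every vertex, the bags containing it form a connected subtree. Here vertex 2 appears in no bag, so the decomposition is invalid.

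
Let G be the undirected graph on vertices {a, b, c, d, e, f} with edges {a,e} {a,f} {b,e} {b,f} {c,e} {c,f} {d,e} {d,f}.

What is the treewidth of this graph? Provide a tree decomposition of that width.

Each bag holds 3 vertices, so the decomposition has width 2, which upper-bounds the treewidth. Since e–c–f–a–e is a cycle in G, G is not acyclic. Forests are exactly the graphs of treewidth ≤ 1, so tw(G) ≥ 2. Therefore the treewidth is 2.

Treewidth 2.
Bags: B1 = {c, e, f}  B2 = {a, e, f}  B3 = {b, e, f}  B4 = {d, e, f}
Tree: B1–B2, B2–B3, B3–B4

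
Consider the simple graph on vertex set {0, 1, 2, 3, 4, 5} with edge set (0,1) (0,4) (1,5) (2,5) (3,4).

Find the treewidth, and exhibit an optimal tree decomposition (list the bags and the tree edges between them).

Each bag holds 2 vertices, so the decomposition has width 1, which upper-bounds the treewidth. Any graph with an edge has treewidth ≥ 1, and G has the edge 2–5. Hence tw(G) = 1 exactly.

Treewidth 1.
Bags: B1 = {2, 5}  B2 = {1, 5}  B3 = {0, 1}  B4 = {0, 4}  B5 = {3, 4}
Tree: B1–B2, B2–B3, B3–B4, B4–B5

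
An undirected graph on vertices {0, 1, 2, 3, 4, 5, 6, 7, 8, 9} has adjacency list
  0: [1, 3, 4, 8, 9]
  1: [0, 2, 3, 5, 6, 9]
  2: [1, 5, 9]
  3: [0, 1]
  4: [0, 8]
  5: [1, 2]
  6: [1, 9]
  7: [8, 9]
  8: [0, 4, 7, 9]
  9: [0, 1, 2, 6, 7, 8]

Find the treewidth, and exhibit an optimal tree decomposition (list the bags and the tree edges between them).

Each bag holds 3 vertices, so the decomposition has width 2, which upper-bounds the treewidth. On the other hand G contains the 3-clique {0, 8, 9}. A clique must lie in a single bag of any decomposition, so no decomposition can have width below 2. Therefore the treewidth is 2.

Treewidth 2.
One optimal decomposition is:
Bags: B1 = {0, 8, 9}  B2 = {0, 1, 9}  B3 = {1, 2, 9}  B4 = {0, 1, 3}  B5 = {1, 6, 9}  B6 = {0, 4, 8}  B7 = {1, 2, 5}  B8 = {7, 8, 9}
Tree: B1–B2, B2–B3, B2–B4, B2–B5, B1–B6, B3–B7, B1–B8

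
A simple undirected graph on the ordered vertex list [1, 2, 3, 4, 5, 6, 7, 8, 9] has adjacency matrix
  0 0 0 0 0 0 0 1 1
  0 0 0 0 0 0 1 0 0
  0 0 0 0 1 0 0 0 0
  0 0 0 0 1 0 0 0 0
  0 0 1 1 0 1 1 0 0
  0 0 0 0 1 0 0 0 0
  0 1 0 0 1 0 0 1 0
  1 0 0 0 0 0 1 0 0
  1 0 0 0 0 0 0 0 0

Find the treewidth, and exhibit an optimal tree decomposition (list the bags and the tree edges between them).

Treewidth 1.
One such decomposition:
Bags: B1 = {7, 8}  B2 = {1, 8}  B3 = {5, 7}  B4 = {4, 5}  B5 = {1, 9}  B6 = {2, 7}  B7 = {3, 5}  B8 = {5, 6}
Tree: B1–B2, B1–B3, B3–B4, B2–B5, B3–B6, B3–B7, B3–B8

Every bag has size at most 2, so the width is 2 − 1 = 1 and tw(G) ≤ 1. Since G has at least one edge (e.g. 7–8), it is not an edgeless graph, so tw(G) ≥ 1. Combining the bounds, tw(G) = 1.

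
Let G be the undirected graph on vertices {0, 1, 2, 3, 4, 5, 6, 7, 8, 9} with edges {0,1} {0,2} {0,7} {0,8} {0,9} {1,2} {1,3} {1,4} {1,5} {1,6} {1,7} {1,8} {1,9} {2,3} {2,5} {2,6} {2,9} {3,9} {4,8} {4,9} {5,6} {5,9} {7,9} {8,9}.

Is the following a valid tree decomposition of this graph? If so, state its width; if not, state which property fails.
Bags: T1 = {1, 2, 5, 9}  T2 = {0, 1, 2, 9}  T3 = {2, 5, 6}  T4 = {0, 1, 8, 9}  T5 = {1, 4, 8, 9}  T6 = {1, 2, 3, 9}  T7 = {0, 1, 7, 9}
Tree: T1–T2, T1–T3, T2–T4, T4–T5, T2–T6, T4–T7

No — edge (1,6) lies in no bag.

A tree decomposition must satisfy three properties: every vertex lies in some bag; for every edge, both endpoints lie together in some bag; and for every vertex, the bags containing it form a connected subtree. Here edge (1,6) lies in no bag, so the decomposition is invalid.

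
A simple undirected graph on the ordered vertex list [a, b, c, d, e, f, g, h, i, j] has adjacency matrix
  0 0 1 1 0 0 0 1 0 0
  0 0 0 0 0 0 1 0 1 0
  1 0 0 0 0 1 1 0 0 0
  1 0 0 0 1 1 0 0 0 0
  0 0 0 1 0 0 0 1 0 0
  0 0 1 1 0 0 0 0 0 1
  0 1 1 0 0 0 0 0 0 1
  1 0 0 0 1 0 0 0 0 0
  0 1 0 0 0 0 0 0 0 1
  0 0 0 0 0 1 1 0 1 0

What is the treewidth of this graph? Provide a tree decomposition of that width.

Each bag holds 3 vertices, so the decomposition has width 2, which upper-bounds the treewidth. For the lower bound, G contains the cycle i–b–g–j–i, so G is not a forest; only forests have treewidth ≤ 1, hence tw(G) ≥ 2. The upper and lower bounds meet at 2, so that is the treewidth.

Treewidth 2.
One optimal decomposition is:
Bags: B1 = {b, i, j}  B2 = {b, g, j}  B3 = {f, g, j}  B4 = {c, f, g}  B5 = {c, d, f}  B6 = {a, c, d}  B7 = {a, d, e}  B8 = {a, e, h}
Tree: B1–B2, B2–B3, B3–B4, B4–B5, B5–B6, B6–B7, B7–B8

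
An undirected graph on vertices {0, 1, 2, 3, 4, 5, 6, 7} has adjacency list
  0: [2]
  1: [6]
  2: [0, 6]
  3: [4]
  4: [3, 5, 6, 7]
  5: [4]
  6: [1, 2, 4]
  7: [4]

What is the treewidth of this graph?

1

A width-1 tree decomposition is:
Bags: B1 = {2, 6}  B2 = {4, 6}  B3 = {1, 6}  B4 = {4, 7}  B5 = {0, 2}  B6 = {3, 4}  B7 = {4, 5}
Tree: B1–B2, B2–B3, B2–B4, B1–B5, B2–B6, B6–B7
Every bag has size at most 2, so the width is 2 − 1 = 1 and tw(G) ≤ 1. Any graph with an edge has treewidth ≥ 1, and G has the edge 6–2. Hence tw(G) = 1 exactly.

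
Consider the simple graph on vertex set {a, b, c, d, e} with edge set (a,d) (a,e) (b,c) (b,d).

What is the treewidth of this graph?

1

A width-1 tree decomposition is:
Bags: B1 = {a, d}  B2 = {a, e}  B3 = {b, d}  B4 = {b, c}
Tree: B1–B2, B1–B3, B3–B4
Each bag holds 2 vertices, so the decomposition has width 1, which upper-bounds the treewidth. G has an edge, so its treewidth is at least 1. Hence tw(G) = 1 exactly.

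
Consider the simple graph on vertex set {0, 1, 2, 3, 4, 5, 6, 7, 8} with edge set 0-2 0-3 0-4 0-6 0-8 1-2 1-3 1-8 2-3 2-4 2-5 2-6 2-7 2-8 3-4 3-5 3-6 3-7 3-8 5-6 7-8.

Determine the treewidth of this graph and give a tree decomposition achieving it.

Treewidth 3.
One such decomposition:
Bags: B1 = {0, 2, 3, 6}  B2 = {2, 3, 5, 6}  B3 = {0, 2, 3, 8}  B4 = {2, 3, 7, 8}  B5 = {1, 2, 3, 8}  B6 = {0, 2, 3, 4}
Tree: B1–B2, B1–B3, B3–B4, B3–B5, B1–B6

Each bag holds 4 vertices, so the decomposition has width 3, which upper-bounds the treewidth. On the other hand G contains the 4-clique {0, 2, 3, 8}. A clique must lie in a single bag of any decomposition, so no decomposition can have width below 3. Hence tw(G) = 3 exactly.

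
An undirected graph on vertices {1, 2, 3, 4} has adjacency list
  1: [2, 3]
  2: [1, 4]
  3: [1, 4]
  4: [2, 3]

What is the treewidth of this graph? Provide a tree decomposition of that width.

Each bag holds 3 vertices, so the decomposition has width 2, which upper-bounds the treewidth. Since 1–2–4–3–1 is a cycle in G, G is not acyclic. Forests are exactly the graphs of treewidth ≤ 1, so tw(G) ≥ 2. Hence tw(G) = 2 exactly.

Treewidth 2.
Bags: B1 = {1, 2, 4}  B2 = {1, 3, 4}
Tree: B1–B2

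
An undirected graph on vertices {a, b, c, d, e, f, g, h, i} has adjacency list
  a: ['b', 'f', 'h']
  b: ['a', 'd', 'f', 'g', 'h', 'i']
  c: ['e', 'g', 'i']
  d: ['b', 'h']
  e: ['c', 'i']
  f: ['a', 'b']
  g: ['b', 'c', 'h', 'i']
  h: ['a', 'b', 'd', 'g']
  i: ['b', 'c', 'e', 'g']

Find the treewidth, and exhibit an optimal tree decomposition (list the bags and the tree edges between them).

Treewidth 2.
One optimal decomposition is:
Bags: B1 = {b, g, h}  B2 = {b, g, i}  B3 = {c, g, i}  B4 = {a, b, h}  B5 = {b, d, h}  B6 = {a, b, f}  B7 = {c, e, i}
Tree: B1–B2, B2–B3, B1–B4, B1–B5, B4–B6, B3–B7

Each bag holds 3 vertices, so the decomposition has width 2, which upper-bounds the treewidth. For the lower bound, the 3 vertices {c, e, i} are pairwise adjacent, and any tree decomposition puts a clique entirely inside one bag — forcing width ≥ 2. Combining the bounds, tw(G) = 2.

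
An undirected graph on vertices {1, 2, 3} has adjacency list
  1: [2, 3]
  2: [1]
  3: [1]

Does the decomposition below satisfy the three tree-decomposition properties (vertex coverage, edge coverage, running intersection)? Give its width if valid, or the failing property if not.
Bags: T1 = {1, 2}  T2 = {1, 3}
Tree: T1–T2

Yes; width 1.

Checking the three conditions: (i) the bags cover all of {1, 2, 3}; (ii) for each edge, some bag contains both endpoints; (iii) the bags containing any fixed vertex form a subtree. All hold, so the decomposition is valid with width 2 − 1 = 1.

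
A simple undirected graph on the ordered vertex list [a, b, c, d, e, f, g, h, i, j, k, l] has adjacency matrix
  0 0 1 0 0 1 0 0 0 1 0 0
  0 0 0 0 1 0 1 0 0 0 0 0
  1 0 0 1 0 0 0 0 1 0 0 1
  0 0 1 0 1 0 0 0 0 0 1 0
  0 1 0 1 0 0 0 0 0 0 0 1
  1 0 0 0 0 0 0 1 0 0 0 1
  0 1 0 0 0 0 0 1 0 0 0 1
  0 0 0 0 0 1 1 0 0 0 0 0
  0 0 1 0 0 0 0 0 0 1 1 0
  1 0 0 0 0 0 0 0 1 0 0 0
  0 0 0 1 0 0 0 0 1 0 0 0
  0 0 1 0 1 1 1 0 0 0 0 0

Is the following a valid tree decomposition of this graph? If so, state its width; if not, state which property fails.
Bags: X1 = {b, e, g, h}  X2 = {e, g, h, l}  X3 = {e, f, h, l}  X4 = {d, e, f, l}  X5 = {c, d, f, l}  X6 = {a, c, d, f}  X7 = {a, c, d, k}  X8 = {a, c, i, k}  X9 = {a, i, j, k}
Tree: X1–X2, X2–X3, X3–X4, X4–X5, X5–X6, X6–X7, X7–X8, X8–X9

Vertex coverage: the bags together contain {a, b, c, d, e, f, g, h, i, j, k, l}, the full vertex set. Edge coverage: each edge of G has both endpoints in at least one bag. Running intersection: for every vertex, the bags containing it form a connected subtree. All three properties hold, so this is a valid tree decomposition of width max|bag| − 1 = 3, and hence tw(G) ≤ 3.

Yes; width 3.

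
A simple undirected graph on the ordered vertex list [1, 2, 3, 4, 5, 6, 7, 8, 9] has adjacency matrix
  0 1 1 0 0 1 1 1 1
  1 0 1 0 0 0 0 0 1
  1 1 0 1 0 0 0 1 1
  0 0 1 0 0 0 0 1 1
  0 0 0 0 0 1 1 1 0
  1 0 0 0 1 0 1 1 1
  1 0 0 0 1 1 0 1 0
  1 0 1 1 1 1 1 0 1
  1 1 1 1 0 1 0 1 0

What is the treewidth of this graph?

A width-3 tree decomposition is:
Bags: B1 = {1, 6, 8, 9}  B2 = {1, 6, 7, 8}  B3 = {1, 3, 8, 9}  B4 = {3, 4, 8, 9}  B5 = {1, 2, 3, 9}  B6 = {5, 6, 7, 8}
Tree: B1–B2, B1–B3, B3–B4, B3–B5, B2–B6
The largest bag has 4 vertices, giving width 3; this decomposition certifies tw(G) ≤ 3. On the other hand G contains the 4-clique {1, 3, 8, 9}. A clique must lie in a single bag of any decomposition, so no decomposition can have width below 3. Hence tw(G) = 3 exactly.

3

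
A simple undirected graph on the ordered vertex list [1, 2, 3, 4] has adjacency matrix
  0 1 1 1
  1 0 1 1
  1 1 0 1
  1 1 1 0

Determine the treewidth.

A width-3 tree decomposition is:
Bags: B1 = {1, 2, 3, 4}
Tree: (single bag)
A single bag containing all 4 vertices is trivially a valid decomposition of width 3. Conversely, {1, 2, 3, 4} is a clique of size 4, and the vertices of any clique must share a bag in every tree decomposition; so some bag has ≥ 4 vertices and tw(G) ≥ 3. Hence tw(G) = 3 exactly.

3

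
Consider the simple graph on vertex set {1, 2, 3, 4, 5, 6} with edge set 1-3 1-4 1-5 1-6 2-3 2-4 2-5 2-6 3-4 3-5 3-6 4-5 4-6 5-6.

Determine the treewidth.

A width-4 tree decomposition is:
Bags: B1 = {1, 3, 4, 5, 6}  B2 = {2, 3, 4, 5, 6}
Tree: B1–B2
Every bag has size at most 5, so the width is 5 − 1 = 4 and tw(G) ≤ 4. On the other hand G contains the 5-clique {1, 3, 4, 5, 6}. A clique must lie in a single bag of any decomposition, so no decomposition can have width below 4. The upper and lower bounds meet at 4, so that is the treewidth.

4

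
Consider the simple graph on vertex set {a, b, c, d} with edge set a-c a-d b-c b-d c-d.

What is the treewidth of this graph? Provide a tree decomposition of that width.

Treewidth 2.
One such decomposition:
Bags: B1 = {a, c, d}  B2 = {b, c, d}
Tree: B1–B2

The largest bag has 3 vertices, giving width 2; this decomposition certifies tw(G) ≤ 2. For the lower bound, the 3 vertices {a, c, d} are pairwise adjacent, and any tree decomposition puts a clique entirely inside one bag — forcing width ≥ 2. Therefore the treewidth is 2.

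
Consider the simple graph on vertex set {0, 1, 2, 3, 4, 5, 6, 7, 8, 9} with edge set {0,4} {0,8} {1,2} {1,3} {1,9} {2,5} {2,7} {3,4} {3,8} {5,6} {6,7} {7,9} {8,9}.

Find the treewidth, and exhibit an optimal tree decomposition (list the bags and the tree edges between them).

Each bag holds 3 vertices, so the decomposition has width 2, which upper-bounds the treewidth. For the lower bound, G contains the cycle 0–4–3–8–0, so G is not a forest; only forests have treewidth ≤ 1, hence tw(G) ≥ 2. Therefore the treewidth is 2.

Treewidth 2.
One optimal decomposition is:
Bags: B1 = {0, 4, 8}  B2 = {3, 4, 8}  B3 = {3, 8, 9}  B4 = {1, 3, 9}  B5 = {1, 7, 9}  B6 = {1, 2, 7}  B7 = {2, 6, 7}  B8 = {2, 5, 6}
Tree: B1–B2, B2–B3, B3–B4, B4–B5, B5–B6, B6–B7, B7–B8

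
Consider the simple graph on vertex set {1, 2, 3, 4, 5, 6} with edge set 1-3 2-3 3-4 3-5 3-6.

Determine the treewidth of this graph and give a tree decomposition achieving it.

Each bag holds 2 vertices, so the decomposition has width 1, which upper-bounds the treewidth. G has an edge, so its treewidth is at least 1. Hence tw(G) = 1 exactly.

Treewidth 1.
One such decomposition:
Bags: B1 = {3, 5}  B2 = {3, 6}  B3 = {2, 3}  B4 = {1, 3}  B5 = {3, 4}
Tree: B1–B2, B1–B3, B2–B4, B2–B5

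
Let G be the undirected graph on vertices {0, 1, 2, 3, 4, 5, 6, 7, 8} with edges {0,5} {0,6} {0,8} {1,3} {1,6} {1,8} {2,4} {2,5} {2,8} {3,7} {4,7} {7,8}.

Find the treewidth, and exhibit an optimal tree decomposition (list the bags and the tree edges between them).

Treewidth 3.
One such decomposition:
Bags: B1 = {0, 2, 4, 5}  B2 = {0, 2, 4, 8}  B3 = {0, 4, 7, 8}  B4 = {0, 6, 7, 8}  B5 = {1, 6, 7, 8}  B6 = {1, 3, 6, 7}
Tree: B1–B2, B2–B3, B3–B4, B4–B5, B5–B6

Every bag has size at most 4, so the width is 4 − 1 = 3 and tw(G) ≤ 3. For the lower bound: the 4 vertex sets {2,4,5}, {0}, {8}, {1,3,6,7} are disjoint, each induces a connected subgraph, and every pair is joined by at least one edge of G. Contracting each set to a single vertex therefore yields K_{4} as a minor, and since treewidth is minor-monotone, tw(G) ≥ tw(K_{4}) = 3. Combining the bounds, tw(G) = 3.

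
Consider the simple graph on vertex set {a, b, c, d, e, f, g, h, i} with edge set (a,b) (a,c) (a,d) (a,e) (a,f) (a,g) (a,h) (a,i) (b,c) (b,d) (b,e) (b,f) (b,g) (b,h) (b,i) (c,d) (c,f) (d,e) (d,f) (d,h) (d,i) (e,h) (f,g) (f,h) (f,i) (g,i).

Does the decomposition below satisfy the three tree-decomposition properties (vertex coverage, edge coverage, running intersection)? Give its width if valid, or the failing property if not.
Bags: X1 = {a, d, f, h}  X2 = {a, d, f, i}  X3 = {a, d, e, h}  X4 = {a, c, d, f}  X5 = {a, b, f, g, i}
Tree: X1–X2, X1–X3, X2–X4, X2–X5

A tree decomposition must satisfy three properties: every vertex lies in some bag; for every edge, both endpoints lie together in some bag; and for every vertex, the bags containing it form a connected subtree. Here edge (h,b) lies in no bag, so the decomposition is invalid.

No — edge (h,b) lies in no bag.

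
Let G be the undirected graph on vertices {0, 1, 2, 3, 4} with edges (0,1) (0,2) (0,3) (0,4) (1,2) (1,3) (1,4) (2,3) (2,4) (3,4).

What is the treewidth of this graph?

4

A width-4 tree decomposition is:
Bags: B1 = {0, 1, 2, 3, 4}
Tree: (single bag)
A single bag containing all 5 vertices is trivially a valid decomposition of width 4. Conversely, {0, 1, 2, 3, 4} is a clique of size 5, and the vertices of any clique must share a bag in every tree decomposition; so some bag has ≥ 5 vertices and tw(G) ≥ 4. The upper and lower bounds meet at 4, so that is the treewidth.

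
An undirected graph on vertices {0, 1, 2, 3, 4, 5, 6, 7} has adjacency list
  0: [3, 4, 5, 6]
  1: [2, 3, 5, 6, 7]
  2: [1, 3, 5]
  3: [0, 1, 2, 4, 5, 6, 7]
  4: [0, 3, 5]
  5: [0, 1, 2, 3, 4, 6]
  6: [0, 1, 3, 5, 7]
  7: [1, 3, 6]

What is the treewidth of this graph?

3

A width-3 tree decomposition is:
Bags: B1 = {0, 3, 5, 6}  B2 = {1, 3, 5, 6}  B3 = {1, 2, 3, 5}  B4 = {1, 3, 6, 7}  B5 = {0, 3, 4, 5}
Tree: B1–B2, B2–B3, B2–B4, B1–B5
Each bag holds 4 vertices, so the decomposition has width 3, which upper-bounds the treewidth. Conversely, {0, 3, 4, 5} is a clique of size 4, and the vertices of any clique must share a bag in every tree decomposition; so some bag has ≥ 4 vertices and tw(G) ≥ 3. Hence tw(G) = 3 exactly.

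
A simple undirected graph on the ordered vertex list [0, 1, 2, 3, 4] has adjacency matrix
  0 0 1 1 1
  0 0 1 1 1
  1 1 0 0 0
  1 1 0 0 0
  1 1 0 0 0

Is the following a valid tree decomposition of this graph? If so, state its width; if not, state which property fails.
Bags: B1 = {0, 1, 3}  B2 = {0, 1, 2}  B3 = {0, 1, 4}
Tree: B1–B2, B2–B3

Vertex coverage: the bags together contain {0, 1, 2, 3, 4}, the full vertex set. Edge coverage: each edge of G has both endpoints in at least one bag. Running intersection: for every vertex, the bags containing it form a connected subtree. All three properties hold, so this is a valid tree decomposition of width max|bag| − 1 = 2, and hence tw(G) ≤ 2.

Yes; width 2.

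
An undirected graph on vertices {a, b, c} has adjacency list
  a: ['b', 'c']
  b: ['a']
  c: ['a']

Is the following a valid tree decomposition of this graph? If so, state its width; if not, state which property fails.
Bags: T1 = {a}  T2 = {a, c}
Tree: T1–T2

A tree decomposition must satisfy three properties: every vertex lies in some bag; for every edge, both endpoints lie together in some bag; and for every vertex, the bags containing it form a connected subtree. Here vertex b appears in no bag, so the decomposition is invalid.

No — vertex b appears in no bag.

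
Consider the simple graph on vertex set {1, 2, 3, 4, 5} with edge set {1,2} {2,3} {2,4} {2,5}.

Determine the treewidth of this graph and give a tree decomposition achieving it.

Treewidth 1.
One such decomposition:
Bags: B1 = {1, 2}  B2 = {2, 5}  B3 = {2, 3}  B4 = {2, 4}
Tree: B1–B2, B1–B3, B3–B4

The largest bag has 2 vertices, giving width 1; this decomposition certifies tw(G) ≤ 1. Any graph with an edge has treewidth ≥ 1, and G has the edge 1–2. Hence tw(G) = 1 exactly.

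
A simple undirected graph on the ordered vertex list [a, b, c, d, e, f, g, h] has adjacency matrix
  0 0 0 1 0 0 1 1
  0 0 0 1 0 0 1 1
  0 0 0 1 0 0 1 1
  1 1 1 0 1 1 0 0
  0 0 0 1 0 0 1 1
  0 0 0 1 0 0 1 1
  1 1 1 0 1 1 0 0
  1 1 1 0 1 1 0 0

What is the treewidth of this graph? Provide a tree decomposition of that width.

Each bag holds 4 vertices, so the decomposition has width 3, which upper-bounds the treewidth. For the lower bound: the 4 vertex sets {f,h}, {b,g}, {d}, {a} are disjoint, each induces a connected subgraph, and every pair is joined by at least one edge of G. Contracting each set to a single vertex therefore yields K_{4} as a minor, and since treewidth is minor-monotone, tw(G) ≥ tw(K_{4}) = 3. Therefore the treewidth is 3.

Treewidth 3.
Bags: B1 = {d, f, g, h}  B2 = {b, d, g, h}  B3 = {a, d, g, h}  B4 = {c, d, g, h}  B5 = {d, e, g, h}
Tree: B1–B2, B2–B3, B3–B4, B4–B5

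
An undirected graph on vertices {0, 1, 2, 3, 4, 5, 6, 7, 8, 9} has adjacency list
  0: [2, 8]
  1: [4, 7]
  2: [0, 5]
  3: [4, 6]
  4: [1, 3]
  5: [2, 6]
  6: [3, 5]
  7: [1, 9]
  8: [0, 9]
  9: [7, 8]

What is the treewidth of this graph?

2

A width-2 tree decomposition is:
Bags: B1 = {3, 5, 6}  B2 = {3, 4, 5}  B3 = {1, 4, 5}  B4 = {1, 5, 7}  B5 = {5, 7, 9}  B6 = {5, 8, 9}  B7 = {0, 5, 8}  B8 = {0, 2, 5}
Tree: B1–B2, B2–B3, B3–B4, B4–B5, B5–B6, B6–B7, B7–B8
The largest bag has 3 vertices, giving width 2; this decomposition certifies tw(G) ≤ 2. Since 5–6–3–4–1–7–9–8–0–2–5 is a cycle in G, G is not acyclic. Forests are exactly the graphs of treewidth ≤ 1, so tw(G) ≥ 2. The upper and lower bounds meet at 2, so that is the treewidth.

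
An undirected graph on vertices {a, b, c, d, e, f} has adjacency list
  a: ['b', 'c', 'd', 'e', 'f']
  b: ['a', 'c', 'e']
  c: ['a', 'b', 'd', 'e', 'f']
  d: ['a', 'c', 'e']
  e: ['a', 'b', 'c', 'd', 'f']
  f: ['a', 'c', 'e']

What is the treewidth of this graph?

3

A width-3 tree decomposition is:
Bags: B1 = {a, b, c, e}  B2 = {a, c, e, f}  B3 = {a, c, d, e}
Tree: B1–B2, B2–B3
The largest bag has 4 vertices, giving width 3; this decomposition certifies tw(G) ≤ 3. On the other hand G contains the 4-clique {a, c, d, e}. A clique must lie in a single bag of any decomposition, so no decomposition can have width below 3. Hence tw(G) = 3 exactly.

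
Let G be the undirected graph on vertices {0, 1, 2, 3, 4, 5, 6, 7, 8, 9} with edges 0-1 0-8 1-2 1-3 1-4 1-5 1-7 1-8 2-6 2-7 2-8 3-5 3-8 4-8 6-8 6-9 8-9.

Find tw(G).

A width-2 tree decomposition is:
Bags: B1 = {1, 2, 8}  B2 = {1, 3, 8}  B3 = {2, 6, 8}  B4 = {0, 1, 8}  B5 = {6, 8, 9}  B6 = {1, 4, 8}  B7 = {1, 3, 5}  B8 = {1, 2, 7}
Tree: B1–B2, B1–B3, B2–B4, B3–B5, B2–B6, B2–B7, B1–B8
The largest bag has 3 vertices, giving width 2; this decomposition certifies tw(G) ≤ 2. On the other hand G contains the 3-clique {0, 1, 8}. A clique must lie in a single bag of any decomposition, so no decomposition can have width below 2. Therefore the treewidth is 2.

2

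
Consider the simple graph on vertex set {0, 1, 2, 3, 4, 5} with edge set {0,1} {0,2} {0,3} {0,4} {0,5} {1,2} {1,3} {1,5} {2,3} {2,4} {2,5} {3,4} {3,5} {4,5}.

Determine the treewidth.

A width-4 tree decomposition is:
Bags: B1 = {0, 1, 2, 3, 5}  B2 = {0, 2, 3, 4, 5}
Tree: B1–B2
Each bag holds 5 vertices, so the decomposition has width 4, which upper-bounds the treewidth. Conversely, {0, 1, 2, 3, 5} is a clique of size 5, and the vertices of any clique must share a bag in every tree decomposition; so some bag has ≥ 5 vertices and tw(G) ≥ 4. Hence tw(G) = 4 exactly.

4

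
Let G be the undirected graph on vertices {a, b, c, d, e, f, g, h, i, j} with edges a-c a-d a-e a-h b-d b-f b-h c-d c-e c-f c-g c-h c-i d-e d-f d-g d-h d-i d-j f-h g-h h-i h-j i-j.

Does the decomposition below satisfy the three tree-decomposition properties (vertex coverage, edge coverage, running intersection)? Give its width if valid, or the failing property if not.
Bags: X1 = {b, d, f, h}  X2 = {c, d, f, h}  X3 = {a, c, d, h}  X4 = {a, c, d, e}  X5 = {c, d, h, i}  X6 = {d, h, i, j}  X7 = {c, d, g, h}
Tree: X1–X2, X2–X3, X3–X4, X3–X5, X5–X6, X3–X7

Every vertex of G appears in some bag (union = {a, b, c, d, e, f, g, h, i, j}); every edge is covered by a bag; and for each vertex v the set of bags containing v is connected in the bag tree. The decomposition is therefore valid. The largest bag has 4 vertices, so the width is 3.

Yes; width 3.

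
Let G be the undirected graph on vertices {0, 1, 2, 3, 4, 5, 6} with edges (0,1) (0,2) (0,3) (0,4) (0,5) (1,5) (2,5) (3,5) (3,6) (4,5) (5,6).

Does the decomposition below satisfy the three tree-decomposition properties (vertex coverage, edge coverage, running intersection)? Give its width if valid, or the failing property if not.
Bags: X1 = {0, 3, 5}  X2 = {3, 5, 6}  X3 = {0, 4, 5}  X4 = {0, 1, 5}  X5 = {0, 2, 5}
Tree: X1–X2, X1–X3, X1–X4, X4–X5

Checking the three conditions: (i) the bags cover all of {0, 1, 2, 3, 4, 5, 6}; (ii) for each edge, some bag contains both endpoints; (iii) the bags containing any fixed vertex form a subtree. All hold, so the decomposition is valid with width 3 − 1 = 2.

Yes; width 2.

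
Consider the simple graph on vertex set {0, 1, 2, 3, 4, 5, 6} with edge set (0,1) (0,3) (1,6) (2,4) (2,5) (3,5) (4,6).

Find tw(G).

A width-2 tree decomposition is:
Bags: B1 = {0, 3, 5}  B2 = {0, 2, 5}  B3 = {0, 2, 4}  B4 = {0, 4, 6}  B5 = {0, 1, 6}
Tree: B1–B2, B2–B3, B3–B4, B4–B5
The largest bag has 3 vertices, giving width 2; this decomposition certifies tw(G) ≤ 2. For the lower bound, G contains the cycle 0–3–5–2–4–6–1–0, so G is not a forest; only forests have treewidth ≤ 1, hence tw(G) ≥ 2. Hence tw(G) = 2 exactly.

2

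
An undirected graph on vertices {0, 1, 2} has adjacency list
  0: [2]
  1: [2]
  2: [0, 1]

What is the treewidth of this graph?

1

A width-1 tree decomposition is:
Bags: B1 = {1, 2}  B2 = {0, 2}
Tree: B1–B2
The largest bag has 2 vertices, giving width 1; this decomposition certifies tw(G) ≤ 1. G has an edge, so its treewidth is at least 1. Hence tw(G) = 1 exactly.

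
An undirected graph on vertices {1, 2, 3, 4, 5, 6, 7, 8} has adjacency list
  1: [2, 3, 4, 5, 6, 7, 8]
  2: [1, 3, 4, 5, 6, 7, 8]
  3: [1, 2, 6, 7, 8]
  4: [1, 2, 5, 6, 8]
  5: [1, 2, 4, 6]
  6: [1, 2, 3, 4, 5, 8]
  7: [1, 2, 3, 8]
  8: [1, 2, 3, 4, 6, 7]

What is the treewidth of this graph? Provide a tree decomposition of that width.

Every bag has size at most 5, so the width is 5 − 1 = 4 and tw(G) ≤ 4. On the other hand G contains the 5-clique {1, 2, 3, 6, 8}. A clique must lie in a single bag of any decomposition, so no decomposition can have width below 4. Hence tw(G) = 4 exactly.

Treewidth 4.
One optimal decomposition is:
Bags: B1 = {1, 2, 4, 6, 8}  B2 = {1, 2, 3, 6, 8}  B3 = {1, 2, 3, 7, 8}  B4 = {1, 2, 4, 5, 6}
Tree: B1–B2, B2–B3, B1–B4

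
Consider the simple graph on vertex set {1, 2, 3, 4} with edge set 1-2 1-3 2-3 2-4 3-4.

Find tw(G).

A width-2 tree decomposition is:
Bags: B1 = {1, 2, 3}  B2 = {2, 3, 4}
Tree: B1–B2
The largest bag has 3 vertices, giving width 2; this decomposition certifies tw(G) ≤ 2. On the other hand G contains the 3-clique {1, 2, 3}. A clique must lie in a single bag of any decomposition, so no decomposition can have width below 2. Hence tw(G) = 2 exactly.

2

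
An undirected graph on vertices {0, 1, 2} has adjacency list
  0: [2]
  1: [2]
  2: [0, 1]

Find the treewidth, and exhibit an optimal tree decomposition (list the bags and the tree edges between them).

Treewidth 1.
One optimal decomposition is:
Bags: B1 = {0, 2}  B2 = {1, 2}
Tree: B1–B2

The largest bag has 2 vertices, giving width 1; this decomposition certifies tw(G) ≤ 1. Since G has at least one edge (e.g. 0–2), it is not an edgeless graph, so tw(G) ≥ 1. Combining the bounds, tw(G) = 1.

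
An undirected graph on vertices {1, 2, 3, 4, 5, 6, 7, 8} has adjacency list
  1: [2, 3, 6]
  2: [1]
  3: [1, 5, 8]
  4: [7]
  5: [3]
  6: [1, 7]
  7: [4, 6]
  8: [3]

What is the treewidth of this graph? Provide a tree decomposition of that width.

Treewidth 1.
Bags: B1 = {1, 3}  B2 = {1, 2}  B3 = {1, 6}  B4 = {6, 7}  B5 = {4, 7}  B6 = {3, 8}  B7 = {3, 5}
Tree: B1–B2, B2–B3, B3–B4, B4–B5, B1–B6, B1–B7

Each bag holds 2 vertices, so the decomposition has width 1, which upper-bounds the treewidth. G has an edge, so its treewidth is at least 1. Combining the bounds, tw(G) = 1.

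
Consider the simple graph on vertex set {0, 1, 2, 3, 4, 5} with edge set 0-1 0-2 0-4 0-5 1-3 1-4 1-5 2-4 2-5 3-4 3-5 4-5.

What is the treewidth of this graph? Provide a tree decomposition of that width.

Treewidth 3.
Bags: B1 = {1, 3, 4, 5}  B2 = {0, 1, 4, 5}  B3 = {0, 2, 4, 5}
Tree: B1–B2, B2–B3

Every bag has size at most 4, so the width is 4 − 1 = 3 and tw(G) ≤ 3. For the lower bound, the 4 vertices {0, 1, 4, 5} are pairwise adjacent, and any tree decomposition puts a clique entirely inside one bag — forcing width ≥ 3. Therefore the treewidth is 3.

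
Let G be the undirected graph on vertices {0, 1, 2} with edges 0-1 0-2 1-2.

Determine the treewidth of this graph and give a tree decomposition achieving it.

Treewidth 2.
Bags: B1 = {0, 1, 2}
Tree: (single bag)

With just one bag of size 3, the width is 3 − 1 = 2, so tw(G) ≤ 2. For the lower bound, the 3 vertices {0, 1, 2} are pairwise adjacent, and any tree decomposition puts a clique entirely inside one bag — forcing width ≥ 2. Therefore the treewidth is 2.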